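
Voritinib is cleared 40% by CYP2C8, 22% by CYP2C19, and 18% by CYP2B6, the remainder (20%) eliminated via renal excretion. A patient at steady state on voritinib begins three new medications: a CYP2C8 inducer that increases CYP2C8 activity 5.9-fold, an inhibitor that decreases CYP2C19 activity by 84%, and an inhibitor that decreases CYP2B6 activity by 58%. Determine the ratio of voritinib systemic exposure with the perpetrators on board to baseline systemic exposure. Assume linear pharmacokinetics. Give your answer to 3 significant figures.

CYP2C8: 0.4 × 5.9 = 2.36
CYP2C19: 0.22 × 0.16 = 0.0352
CYP2B6: 0.18 × 0.42 = 0.0756
Other: 0.2 (unchanged)
Relative clearance = 2.36 + 0.0352 + 0.0756 + 0.2 = 2.6708.
Because systemic exposure varies inversely with clearance, the combined effect is 1 / 2.6708 = 0.374.

0.374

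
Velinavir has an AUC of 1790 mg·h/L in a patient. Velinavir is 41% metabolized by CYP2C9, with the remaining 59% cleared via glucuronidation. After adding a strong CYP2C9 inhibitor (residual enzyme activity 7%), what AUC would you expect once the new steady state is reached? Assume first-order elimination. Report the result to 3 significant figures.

2.89 × 10³ mg·h/L

The CYP2C9 pathway (41% of clearance) falls to 0.07× activity: 0.41 × 0.07 = 0.0287.
The remaining 59% of clearance is unaffected.
CL_new/CL_old = 0.0287 + 0.59 = 0.6187.
New AUC = baseline ÷ relative clearance = 1790 / 0.6187 = 2.89 × 10³ mg·h/L.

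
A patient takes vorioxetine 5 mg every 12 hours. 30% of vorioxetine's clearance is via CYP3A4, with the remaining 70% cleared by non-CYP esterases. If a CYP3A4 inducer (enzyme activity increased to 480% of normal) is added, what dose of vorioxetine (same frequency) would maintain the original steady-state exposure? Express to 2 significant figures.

11 mg

CYP3A4: 0.3 × 4.8 = 1.44
Other: 0.7 (unchanged)
CL_new/CL_old = 1.44 + 0.7 = 2.14.
To maintain the same steady-state level, dose must scale with clearance: new dose = 5 × 2.14 = 11 mg.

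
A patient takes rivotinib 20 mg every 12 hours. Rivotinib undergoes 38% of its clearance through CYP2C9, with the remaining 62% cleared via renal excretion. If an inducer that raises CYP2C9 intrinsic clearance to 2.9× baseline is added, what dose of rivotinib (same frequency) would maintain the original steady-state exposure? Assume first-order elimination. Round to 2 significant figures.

34 mg

CYP2C9: 0.38 × 2.9 = 1.102
Other: 0.62 (unchanged)
CL_new/CL_old = 1.102 + 0.62 = 1.722.
To maintain the same steady-state level, dose must scale with clearance: new dose = 20 × 1.722 = 34 mg.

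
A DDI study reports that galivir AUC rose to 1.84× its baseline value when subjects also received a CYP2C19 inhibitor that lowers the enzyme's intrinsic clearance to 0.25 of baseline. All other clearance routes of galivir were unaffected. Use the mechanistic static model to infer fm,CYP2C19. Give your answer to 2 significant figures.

Write x for the fraction cleared via CYP2C19. The observed AUC change means clearance fell to 1/1.84 = 0.5435 of baseline.
Only the CYP2C19 route changed, so 0.5435 = x·0.25 + (1 − x), giving x = 0.61.

0.61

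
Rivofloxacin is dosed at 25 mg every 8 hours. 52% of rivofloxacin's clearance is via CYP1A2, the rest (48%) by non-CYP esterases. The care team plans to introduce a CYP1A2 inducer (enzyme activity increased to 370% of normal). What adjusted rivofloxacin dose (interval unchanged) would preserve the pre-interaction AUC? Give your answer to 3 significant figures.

60.1 mg

The CYP1A2 pathway (52% of clearance) is boosted to 3.7× activity: 0.52 × 3.7 = 1.924.
The remaining 48% of clearance is unaffected.
CL_new/CL_old = 1.924 + 0.48 = 2.404.
To maintain the same steady-state level, dose must scale with clearance: new dose = 25 × 2.404 = 60.1 mg.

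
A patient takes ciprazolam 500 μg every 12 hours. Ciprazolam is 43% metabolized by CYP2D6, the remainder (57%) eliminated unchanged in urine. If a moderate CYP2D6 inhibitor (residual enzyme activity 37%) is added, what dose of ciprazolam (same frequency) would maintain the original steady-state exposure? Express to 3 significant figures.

365 μg

CYP2D6: 0.43 × 0.37 = 0.1591
Other: 0.57 (unchanged)
New clearance relative to baseline: 0.1591 + 0.57 = 0.7291.
To maintain the same steady-state level, dose must scale with clearance: new dose = 500 × 0.7291 = 365 μg.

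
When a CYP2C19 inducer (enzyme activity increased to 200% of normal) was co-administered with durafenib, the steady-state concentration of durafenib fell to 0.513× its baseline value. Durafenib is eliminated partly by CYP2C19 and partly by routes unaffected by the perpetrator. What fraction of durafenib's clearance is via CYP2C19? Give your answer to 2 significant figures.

CL'/CL = 1 / 0.513 = 1.949
2·fm + (1 − fm) = 1.949
fm = (1.949 − 1) / (2 − 1) = 0.95

0.95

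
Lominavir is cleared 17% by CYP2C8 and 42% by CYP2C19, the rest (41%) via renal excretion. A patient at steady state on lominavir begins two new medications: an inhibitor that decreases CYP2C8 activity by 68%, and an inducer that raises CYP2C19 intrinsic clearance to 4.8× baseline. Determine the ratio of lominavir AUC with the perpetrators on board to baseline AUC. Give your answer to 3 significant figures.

0.403

The CYP2C8 pathway (17% of clearance) falls to 0.32× activity: 0.17 × 0.32 = 0.0544.
The CYP2C19 pathway (42% of clearance) is boosted to 4.8× activity: 0.42 × 4.8 = 2.016.
The remaining 41% of clearance is unaffected.
New clearance relative to baseline: 0.0544 + 2.016 + 0.41 = 2.4804.
Net AUC ratio = 1 / 2.4804 = 0.403.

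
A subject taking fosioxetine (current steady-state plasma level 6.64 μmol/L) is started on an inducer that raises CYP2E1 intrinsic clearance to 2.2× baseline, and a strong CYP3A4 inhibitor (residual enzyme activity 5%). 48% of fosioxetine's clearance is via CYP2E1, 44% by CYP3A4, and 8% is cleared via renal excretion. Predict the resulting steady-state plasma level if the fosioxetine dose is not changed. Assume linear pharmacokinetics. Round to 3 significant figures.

5.73 μmol/L

The CYP2E1 pathway (48% of clearance) rises to 2.2× activity: 0.48 × 2.2 = 1.056.
The CYP3A4 pathway (44% of clearance) is reduced to 0.05× activity: 0.44 × 0.05 = 0.022.
The remaining 8% of clearance is unaffected.
New clearance relative to baseline: 1.056 + 0.022 + 0.08 = 1.158.
Dividing the baseline by the relative clearance: 6.64 / 1.158 = 5.73 μmol/L.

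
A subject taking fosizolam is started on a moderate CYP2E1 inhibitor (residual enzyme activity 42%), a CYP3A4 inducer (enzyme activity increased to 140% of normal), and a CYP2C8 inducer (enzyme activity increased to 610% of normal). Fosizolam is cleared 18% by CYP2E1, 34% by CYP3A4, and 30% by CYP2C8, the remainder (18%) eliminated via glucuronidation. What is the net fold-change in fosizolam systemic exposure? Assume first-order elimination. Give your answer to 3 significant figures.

The CYP2E1 pathway (18% of clearance) falls to 0.42× activity: 0.18 × 0.42 = 0.0756.
The CYP3A4 pathway (34% of clearance) is boosted to 1.4× activity: 0.34 × 1.4 = 0.476.
The CYP2C8 pathway (30% of clearance) is boosted to 6.1× activity: 0.3 × 6.1 = 1.83.
Non-CYP routes (18%) are unchanged.
Relative clearance = 0.0756 + 0.476 + 1.83 + 0.18 = 2.5616.
Systemic exposure ∝ 1/CL: fold-change = 1 / 2.5616 = 0.390.

0.390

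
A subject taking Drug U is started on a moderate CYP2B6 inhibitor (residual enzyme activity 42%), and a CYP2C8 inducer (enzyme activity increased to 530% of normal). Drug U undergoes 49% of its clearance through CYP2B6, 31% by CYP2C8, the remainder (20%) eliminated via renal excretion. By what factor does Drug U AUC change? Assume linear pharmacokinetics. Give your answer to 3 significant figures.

0.488

The CYP2B6 pathway (49% of clearance) falls to 0.42× activity: 0.49 × 0.42 = 0.2058.
The CYP2C8 pathway (31% of clearance) increases to 5.3× activity: 0.31 × 5.3 = 1.643.
The remaining 20% of clearance is unaffected.
CL_new/CL_old = 0.2058 + 1.643 + 0.2 = 2.0488.
Net AUC ratio = 1 / 2.0488 = 0.488.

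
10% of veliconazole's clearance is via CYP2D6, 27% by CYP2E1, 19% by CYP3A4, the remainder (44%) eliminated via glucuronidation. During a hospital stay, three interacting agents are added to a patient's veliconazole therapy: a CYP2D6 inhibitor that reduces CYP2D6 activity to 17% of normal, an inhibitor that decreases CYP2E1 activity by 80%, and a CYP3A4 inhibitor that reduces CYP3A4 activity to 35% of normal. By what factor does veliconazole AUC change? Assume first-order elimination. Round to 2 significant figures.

CYP2D6: 0.1 × 0.17 = 0.017
CYP2E1: 0.27 × 0.2 = 0.054
CYP3A4: 0.19 × 0.35 = 0.0665
Other: 0.44 (unchanged)
CL_new/CL_old = 0.017 + 0.054 + 0.0665 + 0.44 = 0.5775.
AUC ∝ 1/CL: fold-change = 1 / 0.5775 = 1.7.

1.7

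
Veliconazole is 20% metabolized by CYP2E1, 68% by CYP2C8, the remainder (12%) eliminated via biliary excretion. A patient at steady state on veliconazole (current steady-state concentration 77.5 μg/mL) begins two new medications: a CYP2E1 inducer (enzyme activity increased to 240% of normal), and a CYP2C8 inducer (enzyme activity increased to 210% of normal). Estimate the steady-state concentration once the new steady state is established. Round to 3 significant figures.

38.2 μg/mL

The CYP2E1 pathway (20% of clearance) rises to 2.4× activity: 0.2 × 2.4 = 0.48.
The CYP2C8 pathway (68% of clearance) increases to 2.1× activity: 0.68 × 2.1 = 1.428.
Non-CYP routes (12%) are unchanged.
Relative clearance = 0.48 + 1.428 + 0.12 = 2.028.
Steady-state concentration ∝ 1/CL: new value = 77.5 / 2.028 = 38.2 μg/mL.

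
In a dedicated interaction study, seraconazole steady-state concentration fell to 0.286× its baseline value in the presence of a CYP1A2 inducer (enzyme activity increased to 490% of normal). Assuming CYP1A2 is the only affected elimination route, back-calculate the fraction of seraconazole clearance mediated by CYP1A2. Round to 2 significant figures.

Write x for the fraction cleared via CYP1A2. The observed steady-state concentration change means clearance rose to 1/0.286 = 3.497 of baseline.
Only the CYP1A2 route changed, so 3.497 = x·4.9 + (1 − x), giving x = 0.64.

0.64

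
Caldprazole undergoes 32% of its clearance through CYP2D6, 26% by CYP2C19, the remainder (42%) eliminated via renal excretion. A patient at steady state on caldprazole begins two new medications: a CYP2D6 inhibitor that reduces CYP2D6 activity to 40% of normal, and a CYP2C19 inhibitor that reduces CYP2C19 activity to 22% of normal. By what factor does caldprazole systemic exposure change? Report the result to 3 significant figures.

CYP2D6: 0.32 × 0.4 = 0.128
CYP2C19: 0.26 × 0.22 = 0.0572
Other: 0.42 (unchanged)
Relative clearance = 0.128 + 0.0572 + 0.42 = 0.6052.
Net systemic exposure ratio = 1 / 0.6052 = 1.65.

1.65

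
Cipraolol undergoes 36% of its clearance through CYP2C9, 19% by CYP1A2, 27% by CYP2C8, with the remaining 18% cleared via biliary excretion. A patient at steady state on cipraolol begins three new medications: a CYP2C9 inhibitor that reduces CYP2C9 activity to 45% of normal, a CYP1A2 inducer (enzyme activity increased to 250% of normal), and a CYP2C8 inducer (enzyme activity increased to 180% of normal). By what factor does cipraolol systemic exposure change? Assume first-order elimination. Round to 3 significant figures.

The CYP2C9 pathway (36% of clearance) is reduced to 0.45× activity: 0.36 × 0.45 = 0.162.
The CYP1A2 pathway (19% of clearance) is boosted to 2.5× activity: 0.19 × 2.5 = 0.475.
The CYP2C8 pathway (27% of clearance) rises to 1.8× activity: 0.27 × 1.8 = 0.486.
The remaining 18% of clearance is unaffected.
New clearance relative to baseline: 0.162 + 0.475 + 0.486 + 0.18 = 1.303.
Systemic exposure ∝ 1/CL: fold-change = 1 / 1.303 = 0.767.

0.767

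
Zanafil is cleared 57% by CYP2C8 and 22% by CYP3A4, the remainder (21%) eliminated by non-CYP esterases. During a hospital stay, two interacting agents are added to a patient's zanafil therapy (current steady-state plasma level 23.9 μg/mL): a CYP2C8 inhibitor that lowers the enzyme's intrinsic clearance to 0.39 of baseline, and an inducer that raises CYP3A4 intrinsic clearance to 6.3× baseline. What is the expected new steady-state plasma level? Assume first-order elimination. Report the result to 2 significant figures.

13 μg/mL

The CYP2C8 pathway (57% of clearance) drops to 0.39× activity: 0.57 × 0.39 = 0.2223.
The CYP3A4 pathway (22% of clearance) is boosted to 6.3× activity: 0.22 × 6.3 = 1.386.
Non-CYP routes (21%) are unchanged.
New clearance relative to baseline: 0.2223 + 1.386 + 0.21 = 1.8183.
New steady-state plasma level = 23.9 / 1.8183 = 13 μg/mL (concentration scales inversely with clearance).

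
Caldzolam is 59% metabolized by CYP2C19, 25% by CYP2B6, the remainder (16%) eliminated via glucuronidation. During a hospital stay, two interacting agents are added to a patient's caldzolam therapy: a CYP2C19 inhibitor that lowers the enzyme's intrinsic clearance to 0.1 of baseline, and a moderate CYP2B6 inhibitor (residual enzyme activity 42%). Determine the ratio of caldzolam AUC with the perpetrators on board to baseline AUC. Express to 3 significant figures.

3.09

The CYP2C19 pathway (59% of clearance) drops to 0.1× activity: 0.59 × 0.1 = 0.059.
The CYP2B6 pathway (25% of clearance) falls to 0.42× activity: 0.25 × 0.42 = 0.105.
Non-CYP routes (16%) are unchanged.
New clearance relative to baseline: 0.059 + 0.105 + 0.16 = 0.324.
AUC ∝ 1/CL: fold-change = 1 / 0.324 = 3.09.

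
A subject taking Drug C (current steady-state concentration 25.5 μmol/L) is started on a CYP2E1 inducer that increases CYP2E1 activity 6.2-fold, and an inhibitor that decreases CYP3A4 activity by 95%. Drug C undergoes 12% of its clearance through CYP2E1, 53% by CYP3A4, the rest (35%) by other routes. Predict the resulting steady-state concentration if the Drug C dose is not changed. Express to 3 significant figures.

The CYP2E1 pathway (12% of clearance) increases to 6.2× activity: 0.12 × 6.2 = 0.744.
The CYP3A4 pathway (53% of clearance) drops to 0.05× activity: 0.53 × 0.05 = 0.0265.
Non-CYP routes (35%) are unchanged.
Relative clearance = 0.744 + 0.0265 + 0.35 = 1.1205.
New steady-state concentration = 25.5 / 1.1205 = 22.8 μmol/L (concentration scales inversely with clearance).

22.8 μmol/L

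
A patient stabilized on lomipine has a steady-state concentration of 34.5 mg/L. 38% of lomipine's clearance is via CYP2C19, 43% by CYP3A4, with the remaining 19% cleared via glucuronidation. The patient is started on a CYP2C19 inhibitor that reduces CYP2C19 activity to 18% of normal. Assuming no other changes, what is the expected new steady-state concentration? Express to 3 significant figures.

50.1 mg/L

The CYP2C19 pathway (38% of clearance) drops to 0.18× activity: 0.38 × 0.18 = 0.0684.
CYP3A4 (43%) and the residual 19% are unaffected.
CL_new/CL_old = 0.0684 + 0.43 + 0.19 = 0.6884.
New steady-state concentration = baseline ÷ relative clearance = 34.5 / 0.6884 = 50.1 mg/L.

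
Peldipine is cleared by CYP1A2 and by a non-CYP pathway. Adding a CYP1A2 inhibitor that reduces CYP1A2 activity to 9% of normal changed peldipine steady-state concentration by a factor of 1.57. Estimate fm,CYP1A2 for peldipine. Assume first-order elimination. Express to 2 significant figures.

0.40

Let fm be the CYP1A2 fraction. New clearance relative to baseline = fm × 0.09 + (1 − fm).
Steady-state concentration ratio = 1 / (new CL fraction), so new CL fraction = 1 / 1.57 = 0.6369.
fm × 0.09 + 1 − fm = 0.6369  ⇒  fm × (0.09 − 1) = −0.3631  ⇒  fm = 0.40.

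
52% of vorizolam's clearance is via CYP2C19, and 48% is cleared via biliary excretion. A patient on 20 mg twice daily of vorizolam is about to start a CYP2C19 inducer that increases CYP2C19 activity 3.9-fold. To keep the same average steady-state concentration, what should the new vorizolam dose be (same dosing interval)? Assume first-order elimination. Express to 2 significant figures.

The CYP2C19 pathway (52% of clearance) is boosted to 3.9× activity: 0.52 × 3.9 = 2.028.
Non-CYP routes (48%) are unchanged.
Relative clearance = 2.028 + 0.48 = 2.508.
Exposure is unchanged when dose changes in proportion to clearance. New dose = 20 mg × 2.508 = 50 mg.

50 mg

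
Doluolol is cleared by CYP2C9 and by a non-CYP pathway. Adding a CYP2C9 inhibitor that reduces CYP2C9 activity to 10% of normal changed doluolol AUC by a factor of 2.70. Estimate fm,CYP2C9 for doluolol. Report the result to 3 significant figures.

Let x = fm,CYP2C9. Because AUC ∝ 1/CL, relative clearance fell to 1/2.70 = 0.3704.
Setting x·0.1 + (1 − x) = 0.3704 and solving: x = (0.3704 − 1)/(0.1 − 1) = 0.700.

0.700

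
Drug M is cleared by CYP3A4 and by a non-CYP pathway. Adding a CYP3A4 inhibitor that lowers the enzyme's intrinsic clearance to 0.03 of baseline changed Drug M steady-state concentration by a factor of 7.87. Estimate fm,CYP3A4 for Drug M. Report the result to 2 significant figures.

0.90

CL'/CL = 1 / 7.87 = 0.1271
0.03·fm + (1 − fm) = 0.1271
fm = (0.1271 − 1) / (0.03 − 1) = 0.90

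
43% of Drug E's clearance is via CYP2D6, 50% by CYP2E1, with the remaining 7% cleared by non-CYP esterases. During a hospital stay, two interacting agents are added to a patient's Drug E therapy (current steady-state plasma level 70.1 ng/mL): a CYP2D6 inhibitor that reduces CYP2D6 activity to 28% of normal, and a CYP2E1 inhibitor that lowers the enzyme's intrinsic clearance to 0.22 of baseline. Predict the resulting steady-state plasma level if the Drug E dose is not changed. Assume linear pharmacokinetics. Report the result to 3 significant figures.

233 ng/mL

The CYP2D6 pathway (43% of clearance) is reduced to 0.28× activity: 0.43 × 0.28 = 0.1204.
The CYP2E1 pathway (50% of clearance) is reduced to 0.22× activity: 0.5 × 0.22 = 0.11.
The remaining 7% of clearance is unaffected.
Relative clearance = 0.1204 + 0.11 + 0.07 = 0.3004.
New steady-state plasma level = 70.1 / 0.3004 = 233 ng/mL (concentration scales inversely with clearance).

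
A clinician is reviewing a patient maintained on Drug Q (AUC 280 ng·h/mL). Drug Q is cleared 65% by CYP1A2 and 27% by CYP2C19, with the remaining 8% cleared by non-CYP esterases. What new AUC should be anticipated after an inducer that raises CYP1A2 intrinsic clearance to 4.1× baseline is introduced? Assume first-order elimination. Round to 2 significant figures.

93 ng·h/mL

The CYP1A2 pathway (65% of clearance) is boosted to 4.1× activity: 0.65 × 4.1 = 2.665.
CYP2C19 (27%) and the residual 8% are unaffected.
Relative clearance = 2.665 + 0.27 + 0.08 = 3.015.
With dosing unchanged, AUC scales as 1/CL: 280 / 3.015 = 93 ng·h/mL.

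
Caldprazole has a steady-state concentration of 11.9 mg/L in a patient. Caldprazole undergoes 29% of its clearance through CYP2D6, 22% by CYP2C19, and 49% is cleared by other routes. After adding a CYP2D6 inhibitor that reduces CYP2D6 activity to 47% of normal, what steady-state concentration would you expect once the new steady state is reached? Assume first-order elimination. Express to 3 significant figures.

14.1 mg/L

The CYP2D6 pathway (29% of clearance) drops to 0.47× activity: 0.29 × 0.47 = 0.1363.
CYP2C19 (22%) and the residual 49% are unaffected.
CL_new/CL_old = 0.1363 + 0.22 + 0.49 = 0.8463.
With dosing unchanged, steady-state concentration scales as 1/CL: 11.9 / 0.8463 = 14.1 mg/L.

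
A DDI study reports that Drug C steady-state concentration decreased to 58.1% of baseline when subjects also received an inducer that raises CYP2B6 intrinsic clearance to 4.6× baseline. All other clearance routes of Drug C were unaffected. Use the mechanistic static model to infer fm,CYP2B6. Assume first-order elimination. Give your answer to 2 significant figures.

0.20

Let fm be the CYP2B6 fraction. New clearance relative to baseline = fm × 4.6 + (1 − fm).
Steady-state concentration ratio = 1 / (new CL fraction), so new CL fraction = 1 / 0.581 = 1.721.
fm × 4.6 + 1 − fm = 1.721  ⇒  fm × (4.6 − 1) = 0.7212  ⇒  fm = 0.20.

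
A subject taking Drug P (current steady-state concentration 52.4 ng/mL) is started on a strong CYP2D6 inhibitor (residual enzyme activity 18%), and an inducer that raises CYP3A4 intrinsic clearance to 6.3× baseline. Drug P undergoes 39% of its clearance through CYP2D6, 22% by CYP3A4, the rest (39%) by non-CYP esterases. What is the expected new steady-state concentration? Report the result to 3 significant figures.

28.4 ng/mL

The CYP2D6 pathway (39% of clearance) drops to 0.18× activity: 0.39 × 0.18 = 0.0702.
The CYP3A4 pathway (22% of clearance) rises to 6.3× activity: 0.22 × 6.3 = 1.386.
Non-CYP routes (39%) are unchanged.
Relative clearance = 0.0702 + 1.386 + 0.39 = 1.8462.
New steady-state concentration = 52.4 / 1.8462 = 28.4 ng/mL (concentration scales inversely with clearance).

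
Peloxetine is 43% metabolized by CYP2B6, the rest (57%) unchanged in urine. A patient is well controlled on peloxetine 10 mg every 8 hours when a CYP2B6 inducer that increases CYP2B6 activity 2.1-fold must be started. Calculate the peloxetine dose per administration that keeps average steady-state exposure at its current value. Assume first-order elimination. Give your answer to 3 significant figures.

CYP2B6: 0.43 × 2.1 = 0.903
Other: 0.57 (unchanged)
Relative clearance = 0.903 + 0.57 = 1.473.
To maintain the same steady-state level, dose must scale with clearance: new dose = 10 × 1.473 = 14.7 mg.

14.7 mg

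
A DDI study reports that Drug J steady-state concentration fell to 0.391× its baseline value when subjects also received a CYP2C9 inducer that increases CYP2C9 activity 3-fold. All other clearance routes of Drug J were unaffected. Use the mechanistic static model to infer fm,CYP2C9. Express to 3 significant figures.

0.779

CL'/CL = 1 / 0.391 = 2.558
3·fm + (1 − fm) = 2.558
fm = (2.558 − 1) / (3 − 1) = 0.779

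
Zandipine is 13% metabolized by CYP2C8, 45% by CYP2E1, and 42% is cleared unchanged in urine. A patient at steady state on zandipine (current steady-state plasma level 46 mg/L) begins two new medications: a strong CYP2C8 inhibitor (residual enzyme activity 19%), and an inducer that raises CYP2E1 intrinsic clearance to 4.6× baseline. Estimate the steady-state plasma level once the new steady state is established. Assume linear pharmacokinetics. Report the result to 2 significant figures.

18 mg/L

CYP2C8: 0.13 × 0.19 = 0.0247
CYP2E1: 0.45 × 4.6 = 2.07
Other: 0.42 (unchanged)
New clearance relative to baseline: 0.0247 + 2.07 + 0.42 = 2.5147.
Dividing the baseline by the relative clearance: 46 / 2.5147 = 18 mg/L.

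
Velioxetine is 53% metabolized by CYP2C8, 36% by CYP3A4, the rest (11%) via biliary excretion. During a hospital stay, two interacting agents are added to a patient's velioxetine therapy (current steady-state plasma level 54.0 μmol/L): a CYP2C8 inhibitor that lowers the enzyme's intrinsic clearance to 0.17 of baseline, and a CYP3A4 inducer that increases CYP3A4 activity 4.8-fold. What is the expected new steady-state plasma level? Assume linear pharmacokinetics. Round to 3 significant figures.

28.0 μmol/L

The CYP2C8 pathway (53% of clearance) drops to 0.17× activity: 0.53 × 0.17 = 0.0901.
The CYP3A4 pathway (36% of clearance) rises to 4.8× activity: 0.36 × 4.8 = 1.728.
The remaining 11% of clearance is unaffected.
New clearance relative to baseline: 0.0901 + 1.728 + 0.11 = 1.9281.
New steady-state plasma level = 54.0 / 1.9281 = 28.0 μmol/L (concentration scales inversely with clearance).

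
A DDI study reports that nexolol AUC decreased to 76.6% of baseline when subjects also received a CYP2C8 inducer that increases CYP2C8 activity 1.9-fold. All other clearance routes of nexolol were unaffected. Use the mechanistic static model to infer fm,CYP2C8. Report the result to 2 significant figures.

0.34

Write x for the fraction cleared via CYP2C8. The observed AUC change means clearance rose to 1/0.766 = 1.305 of baseline.
Setting x·1.9 + (1 − x) = 1.305 and solving: x = (1.305 − 1)/(1.9 − 1) = 0.34.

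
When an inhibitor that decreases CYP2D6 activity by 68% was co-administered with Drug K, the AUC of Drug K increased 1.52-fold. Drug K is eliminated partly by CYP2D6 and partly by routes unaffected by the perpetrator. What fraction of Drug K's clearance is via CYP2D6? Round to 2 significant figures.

Call the CYP2D6 fraction fm. After the interaction, CL_new/CL_old = fm × 0.32 + (1 − fm).
AUC ratio = 1 / (new CL fraction), so new CL fraction = 1 / 1.52 = 0.6579.
fm × 0.32 + 1 − fm = 0.6579  ⇒  fm × (0.32 − 1) = −0.3421  ⇒  fm = 0.50.

0.50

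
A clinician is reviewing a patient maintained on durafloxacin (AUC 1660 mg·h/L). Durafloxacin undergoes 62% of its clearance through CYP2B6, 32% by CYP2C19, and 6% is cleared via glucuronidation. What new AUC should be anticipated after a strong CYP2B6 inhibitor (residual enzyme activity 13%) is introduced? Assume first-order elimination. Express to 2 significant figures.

3.6 × 10³ mg·h/L

CYP2B6: 0.62 × 0.13 = 0.0806
CYP2C19: 0.32 (unchanged)
Other: 0.06 (unchanged)
New clearance relative to baseline: 0.0806 + 0.32 + 0.06 = 0.4606.
New AUC = baseline ÷ relative clearance = 1660 / 0.4606 = 3.6 × 10³ mg·h/L.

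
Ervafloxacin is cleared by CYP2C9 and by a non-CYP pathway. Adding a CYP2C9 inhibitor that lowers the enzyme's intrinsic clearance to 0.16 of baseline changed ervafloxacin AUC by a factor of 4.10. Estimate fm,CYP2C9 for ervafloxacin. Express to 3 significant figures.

Call the CYP2C9 fraction fm. After the interaction, CL_new/CL_old = fm × 0.16 + (1 − fm).
AUC ratio = 1 / (new CL fraction), so new CL fraction = 1 / 4.10 = 0.2439.
fm × 0.16 + 1 − fm = 0.2439  ⇒  fm × (0.16 − 1) = −0.7561  ⇒  fm = 0.900.

0.900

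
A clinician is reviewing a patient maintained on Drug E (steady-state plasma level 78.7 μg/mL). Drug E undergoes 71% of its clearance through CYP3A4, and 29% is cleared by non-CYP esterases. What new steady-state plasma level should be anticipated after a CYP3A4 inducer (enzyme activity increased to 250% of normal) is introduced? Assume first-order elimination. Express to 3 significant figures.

38.1 μg/mL

The CYP3A4 pathway (71% of clearance) is boosted to 2.5× activity: 0.71 × 2.5 = 1.775.
The remaining 29% of clearance is unaffected.
CL_new/CL_old = 1.775 + 0.29 = 2.065.
Steady-state plasma level ∝ 1/CL, so new value = 78.7 / 2.065 = 38.1 μg/mL.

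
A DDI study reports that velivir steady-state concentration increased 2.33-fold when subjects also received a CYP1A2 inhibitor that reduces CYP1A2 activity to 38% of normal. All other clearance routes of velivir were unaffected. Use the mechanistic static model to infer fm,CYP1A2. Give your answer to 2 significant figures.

0.92

Write x for the fraction cleared via CYP1A2. The observed steady-state concentration change means clearance fell to 1/2.33 = 0.4292 of baseline.
Setting x·0.38 + (1 − x) = 0.4292 and solving: x = (0.4292 − 1)/(0.38 − 1) = 0.92.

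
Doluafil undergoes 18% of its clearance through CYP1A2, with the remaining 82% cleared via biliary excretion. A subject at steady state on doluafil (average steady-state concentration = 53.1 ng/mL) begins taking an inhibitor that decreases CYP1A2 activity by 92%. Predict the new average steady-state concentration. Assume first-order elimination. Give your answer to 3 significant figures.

The CYP1A2 pathway (18% of clearance) falls to 0.08× activity: 0.18 × 0.08 = 0.0144.
The remaining 82% of clearance is unaffected.
New clearance relative to baseline: 0.0144 + 0.82 = 0.8344.
Average steady-state concentration ∝ 1/CL, so new value = 53.1 / 0.8344 = 63.6 ng/mL.

63.6 ng/mL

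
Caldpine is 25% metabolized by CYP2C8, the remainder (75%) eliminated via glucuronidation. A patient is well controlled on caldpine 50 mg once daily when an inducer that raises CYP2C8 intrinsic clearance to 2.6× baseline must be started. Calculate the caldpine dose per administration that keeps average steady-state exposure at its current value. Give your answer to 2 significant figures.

70 mg

The CYP2C8 pathway (25% of clearance) rises to 2.6× activity: 0.25 × 2.6 = 0.65.
Non-CYP routes (75%) are unchanged.
CL_new/CL_old = 0.65 + 0.75 = 1.4.
To maintain the same steady-state level, dose must scale with clearance: new dose = 50 × 1.4 = 70 mg.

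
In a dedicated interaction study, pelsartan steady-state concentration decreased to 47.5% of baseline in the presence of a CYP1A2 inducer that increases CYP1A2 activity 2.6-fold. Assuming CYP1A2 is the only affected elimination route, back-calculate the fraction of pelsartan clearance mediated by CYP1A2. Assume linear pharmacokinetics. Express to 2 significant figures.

CL'/CL = 1 / 0.475 = 2.105
2.6·fm + (1 − fm) = 2.105
fm = (2.105 − 1) / (2.6 − 1) = 0.69

0.69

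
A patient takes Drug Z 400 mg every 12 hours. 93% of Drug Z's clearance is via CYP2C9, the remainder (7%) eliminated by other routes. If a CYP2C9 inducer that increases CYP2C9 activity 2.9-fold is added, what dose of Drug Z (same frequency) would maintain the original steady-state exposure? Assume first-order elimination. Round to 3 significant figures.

1.11 × 10³ mg

The CYP2C9 pathway (93% of clearance) increases to 2.9× activity: 0.93 × 2.9 = 2.697.
Non-CYP routes (7%) are unchanged.
Relative clearance = 2.697 + 0.07 = 2.767.
To maintain the same steady-state level, dose must scale with clearance: new dose = 400 × 2.767 = 1.11 × 10³ mg.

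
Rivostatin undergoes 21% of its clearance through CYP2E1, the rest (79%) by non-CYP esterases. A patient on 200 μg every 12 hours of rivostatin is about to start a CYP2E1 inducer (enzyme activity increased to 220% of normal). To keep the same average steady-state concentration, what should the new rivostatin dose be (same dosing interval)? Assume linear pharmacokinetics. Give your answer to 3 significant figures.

The CYP2E1 pathway (21% of clearance) increases to 2.2× activity: 0.21 × 2.2 = 0.462.
The remaining 79% of clearance is unaffected.
CL_new/CL_old = 0.462 + 0.79 = 1.252.
To maintain the same steady-state level, dose must scale with clearance: new dose = 200 × 1.252 = 250 μg.

250 μg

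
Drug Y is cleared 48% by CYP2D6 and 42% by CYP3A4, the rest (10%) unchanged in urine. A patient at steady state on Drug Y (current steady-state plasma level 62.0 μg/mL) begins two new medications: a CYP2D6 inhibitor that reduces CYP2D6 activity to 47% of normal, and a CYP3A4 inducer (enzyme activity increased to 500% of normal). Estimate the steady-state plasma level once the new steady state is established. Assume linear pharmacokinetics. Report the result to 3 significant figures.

The CYP2D6 pathway (48% of clearance) drops to 0.47× activity: 0.48 × 0.47 = 0.2256.
The CYP3A4 pathway (42% of clearance) increases to 5× activity: 0.42 × 5 = 2.1.
Non-CYP routes (10%) are unchanged.
CL_new/CL_old = 0.2256 + 2.1 + 0.1 = 2.4256.
Dividing the baseline by the relative clearance: 62.0 / 2.4256 = 25.6 μg/mL.

25.6 μg/mL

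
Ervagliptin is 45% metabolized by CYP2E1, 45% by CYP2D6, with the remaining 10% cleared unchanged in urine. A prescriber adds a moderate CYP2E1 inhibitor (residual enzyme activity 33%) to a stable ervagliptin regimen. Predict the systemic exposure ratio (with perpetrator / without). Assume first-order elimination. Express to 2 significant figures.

The CYP2E1 pathway (45% of clearance) drops to 0.33× activity: 0.45 × 0.33 = 0.1485.
CYP2D6 (45%) and the residual 10% are unaffected.
CL_new/CL_old = 0.1485 + 0.45 + 0.1 = 0.6985.
Since systemic exposure ∝ 1/CL, the ratio is 1 / 0.6985 = 1.4.

1.4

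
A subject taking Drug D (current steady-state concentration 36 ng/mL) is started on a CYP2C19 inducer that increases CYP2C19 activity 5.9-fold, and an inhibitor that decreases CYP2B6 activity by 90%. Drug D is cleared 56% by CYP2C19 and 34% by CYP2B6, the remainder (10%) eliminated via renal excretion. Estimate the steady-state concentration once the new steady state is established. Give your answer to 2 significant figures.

10 ng/mL

The CYP2C19 pathway (56% of clearance) is boosted to 5.9× activity: 0.56 × 5.9 = 3.304.
The CYP2B6 pathway (34% of clearance) drops to 0.1× activity: 0.34 × 0.1 = 0.034.
The remaining 10% of clearance is unaffected.
CL_new/CL_old = 3.304 + 0.034 + 0.1 = 3.438.
Dividing the baseline by the relative clearance: 36 / 3.438 = 10 ng/mL.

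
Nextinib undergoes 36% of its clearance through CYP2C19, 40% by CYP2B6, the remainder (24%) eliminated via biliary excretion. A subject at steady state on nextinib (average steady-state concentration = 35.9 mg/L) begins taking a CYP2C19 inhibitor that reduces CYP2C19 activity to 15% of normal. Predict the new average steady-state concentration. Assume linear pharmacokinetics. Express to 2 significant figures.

52 mg/L

The CYP2C19 pathway (36% of clearance) falls to 0.15× activity: 0.36 × 0.15 = 0.054.
CYP2B6 (40%) and the residual 24% are unaffected.
Relative clearance = 0.054 + 0.4 + 0.24 = 0.694.
With dosing unchanged, average steady-state concentration scales as 1/CL: 35.9 / 0.694 = 52 mg/L.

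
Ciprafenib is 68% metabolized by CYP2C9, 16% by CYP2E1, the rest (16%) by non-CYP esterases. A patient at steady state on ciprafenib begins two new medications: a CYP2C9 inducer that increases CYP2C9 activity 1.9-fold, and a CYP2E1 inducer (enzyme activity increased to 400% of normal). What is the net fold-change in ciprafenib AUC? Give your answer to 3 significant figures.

0.478

CYP2C9: 0.68 × 1.9 = 1.292
CYP2E1: 0.16 × 4 = 0.64
Other: 0.16 (unchanged)
New clearance relative to baseline: 1.292 + 0.64 + 0.16 = 2.092.
Net AUC ratio = 1 / 2.092 = 0.478.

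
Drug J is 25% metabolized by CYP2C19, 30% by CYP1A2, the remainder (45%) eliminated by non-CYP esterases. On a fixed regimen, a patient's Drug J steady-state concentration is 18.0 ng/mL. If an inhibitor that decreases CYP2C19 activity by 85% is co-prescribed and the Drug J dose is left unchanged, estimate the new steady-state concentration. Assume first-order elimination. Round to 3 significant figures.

The CYP2C19 pathway (25% of clearance) falls to 0.15× activity: 0.25 × 0.15 = 0.0375.
CYP1A2 (30%) and the residual 45% are unaffected.
New clearance relative to baseline: 0.0375 + 0.3 + 0.45 = 0.7875.
Steady-state concentration ∝ 1/CL, so new value = 18.0 / 0.7875 = 22.9 ng/mL.

22.9 ng/mL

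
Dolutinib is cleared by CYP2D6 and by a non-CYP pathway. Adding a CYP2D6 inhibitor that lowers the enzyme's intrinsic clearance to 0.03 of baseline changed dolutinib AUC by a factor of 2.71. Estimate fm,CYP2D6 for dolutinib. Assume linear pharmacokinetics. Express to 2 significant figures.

0.65

Let x = fm,CYP2D6. Because AUC ∝ 1/CL, relative clearance fell to 1/2.71 = 0.369.
Setting x·0.03 + (1 − x) = 0.369 and solving: x = (0.369 − 1)/(0.03 − 1) = 0.65.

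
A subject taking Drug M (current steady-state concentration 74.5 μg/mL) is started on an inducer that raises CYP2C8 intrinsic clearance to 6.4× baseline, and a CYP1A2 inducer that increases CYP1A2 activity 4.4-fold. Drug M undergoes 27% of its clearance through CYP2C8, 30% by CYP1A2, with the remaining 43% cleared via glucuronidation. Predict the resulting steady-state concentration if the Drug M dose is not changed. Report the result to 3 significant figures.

21.4 μg/mL

CYP2C8: 0.27 × 6.4 = 1.728
CYP1A2: 0.3 × 4.4 = 1.32
Other: 0.43 (unchanged)
Relative clearance = 1.728 + 1.32 + 0.43 = 3.478.
New steady-state concentration = 74.5 / 3.478 = 21.4 μg/mL (concentration scales inversely with clearance).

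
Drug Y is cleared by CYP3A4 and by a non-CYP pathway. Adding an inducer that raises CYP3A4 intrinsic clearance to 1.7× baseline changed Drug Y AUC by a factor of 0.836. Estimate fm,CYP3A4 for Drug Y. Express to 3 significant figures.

CL'/CL = 1 / 0.836 = 1.196
1.7·fm + (1 − fm) = 1.196
fm = (1.196 − 1) / (1.7 − 1) = 0.280

0.280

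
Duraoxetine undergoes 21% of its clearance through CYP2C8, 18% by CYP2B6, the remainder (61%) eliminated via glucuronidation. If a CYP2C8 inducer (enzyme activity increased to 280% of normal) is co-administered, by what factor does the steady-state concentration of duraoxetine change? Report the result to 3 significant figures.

The CYP2C8 pathway (21% of clearance) rises to 2.8× activity: 0.21 × 2.8 = 0.588.
CYP2B6 (18%) and the residual 61% are unaffected.
New clearance relative to baseline: 0.588 + 0.18 + 0.61 = 1.378.
Steady-state concentration ratio = CL_old/CL_new = 1 / 1.378 = 0.726.

0.726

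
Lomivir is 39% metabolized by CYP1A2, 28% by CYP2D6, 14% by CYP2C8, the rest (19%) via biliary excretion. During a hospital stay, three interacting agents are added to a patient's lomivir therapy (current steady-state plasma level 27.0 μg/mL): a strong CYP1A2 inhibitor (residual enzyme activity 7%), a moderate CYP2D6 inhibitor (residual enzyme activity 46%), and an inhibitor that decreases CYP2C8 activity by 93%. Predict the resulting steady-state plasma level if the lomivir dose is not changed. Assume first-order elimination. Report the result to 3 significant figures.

75.9 μg/mL

CYP1A2: 0.39 × 0.07 = 0.0273
CYP2D6: 0.28 × 0.46 = 0.1288
CYP2C8: 0.14 × 0.07 = 0.0098
Other: 0.19 (unchanged)
Relative clearance = 0.0273 + 0.1288 + 0.0098 + 0.19 = 0.3559.
Steady-state plasma level ∝ 1/CL: new value = 27.0 / 0.3559 = 75.9 μg/mL.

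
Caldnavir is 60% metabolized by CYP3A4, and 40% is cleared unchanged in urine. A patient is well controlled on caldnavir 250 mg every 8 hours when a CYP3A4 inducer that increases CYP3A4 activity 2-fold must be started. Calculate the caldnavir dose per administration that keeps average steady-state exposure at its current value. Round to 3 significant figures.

400 mg

CYP3A4: 0.6 × 2 = 1.2
Other: 0.4 (unchanged)
Relative clearance = 1.2 + 0.4 = 1.6.
To maintain the same steady-state level, dose must scale with clearance: new dose = 250 × 1.6 = 400 mg.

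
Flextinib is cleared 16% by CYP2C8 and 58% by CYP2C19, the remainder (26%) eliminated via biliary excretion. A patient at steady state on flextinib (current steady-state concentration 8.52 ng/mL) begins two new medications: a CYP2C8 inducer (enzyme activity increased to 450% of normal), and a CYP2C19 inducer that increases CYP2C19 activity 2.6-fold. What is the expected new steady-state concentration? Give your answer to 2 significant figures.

CYP2C8: 0.16 × 4.5 = 0.72
CYP2C19: 0.58 × 2.6 = 1.508
Other: 0.26 (unchanged)
CL_new/CL_old = 0.72 + 1.508 + 0.26 = 2.488.
Steady-state concentration ∝ 1/CL: new value = 8.52 / 2.488 = 3.4 ng/mL.

3.4 ng/mL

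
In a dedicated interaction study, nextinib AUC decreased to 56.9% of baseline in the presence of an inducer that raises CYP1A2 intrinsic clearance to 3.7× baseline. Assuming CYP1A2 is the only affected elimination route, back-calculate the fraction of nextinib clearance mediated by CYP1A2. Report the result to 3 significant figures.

Let fm be the CYP1A2 fraction. New clearance relative to baseline = fm × 3.7 + (1 − fm).
AUC ratio = 1 / (new CL fraction), so new CL fraction = 1 / 0.569 = 1.757.
fm × 3.7 + 1 − fm = 1.757  ⇒  fm × (3.7 − 1) = 0.7575  ⇒  fm = 0.281.

0.281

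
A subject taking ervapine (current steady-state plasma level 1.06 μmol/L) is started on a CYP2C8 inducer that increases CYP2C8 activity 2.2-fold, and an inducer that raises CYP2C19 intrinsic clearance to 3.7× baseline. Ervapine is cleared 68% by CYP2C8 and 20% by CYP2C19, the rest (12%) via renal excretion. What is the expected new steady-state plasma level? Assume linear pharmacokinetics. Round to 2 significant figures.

0.45 μmol/L

The CYP2C8 pathway (68% of clearance) is boosted to 2.2× activity: 0.68 × 2.2 = 1.496.
The CYP2C19 pathway (20% of clearance) is boosted to 3.7× activity: 0.2 × 3.7 = 0.74.
Non-CYP routes (12%) are unchanged.
Relative clearance = 1.496 + 0.74 + 0.12 = 2.356.
Dividing the baseline by the relative clearance: 1.06 / 2.356 = 0.45 μmol/L.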